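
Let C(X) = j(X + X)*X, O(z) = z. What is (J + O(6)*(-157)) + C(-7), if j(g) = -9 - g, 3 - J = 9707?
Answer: -10681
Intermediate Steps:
J = -9704 (J = 3 - 1*9707 = 3 - 9707 = -9704)
C(X) = X*(-9 - 2*X) (C(X) = (-9 - (X + X))*X = (-9 - 2*X)*X = X*(-9 - 2*X))
(J + O(6)*(-157)) + C(-7) = (-9704 + 6*(-157)) - 1*(-7)*(9 + 2*(-7)) = (-9704 - 942) - 1*(-7)*(9 - 14) = -10646 - 1*(-7)*(-5) = -10646 - 35 = -10681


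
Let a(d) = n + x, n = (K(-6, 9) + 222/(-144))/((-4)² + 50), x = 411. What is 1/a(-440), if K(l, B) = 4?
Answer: 1584/651083 ≈ 0.0024329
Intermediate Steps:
n = 59/1584 (n = (4 + 222/(-144))/((-4)² + 50) = (4 + 222*(-1/144))/(16 + 50) = (4 - 37/24)/66 = (59/24)*(1/66) = 59/1584 ≈ 0.037247)
a(d) = 651083/1584 (a(d) = 59/1584 + 411 = 651083/1584)
1/a(-440) = 1/(651083/1584) = 1584/651083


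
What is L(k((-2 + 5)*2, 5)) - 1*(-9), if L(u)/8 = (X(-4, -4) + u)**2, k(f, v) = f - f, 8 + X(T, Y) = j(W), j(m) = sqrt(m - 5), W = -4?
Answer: 449 - 384*I ≈ 449.0 - 384.0*I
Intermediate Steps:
j(m) = sqrt(-5 + m)
X(T, Y) = -8 + 3*I (X(T, Y) = -8 + sqrt(-5 - 4) = -8 + sqrt(-9) = -8 + 3*I)
k(f, v) = 0
L(u) = 8*(-8 + u + 3*I)**2 (L(u) = 8*((-8 + 3*I) + u)**2 = 8*(-8 + u + 3*I)**2)
L(k((-2 + 5)*2, 5)) - 1*(-9) = 8*(-8 + 0 + 3*I)**2 - 1*(-9) = 8*(-8 + 3*I)**2 + 9 = 9 + 8*(-8 + 3*I)**2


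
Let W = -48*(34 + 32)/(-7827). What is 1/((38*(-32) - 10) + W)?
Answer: -2609/3197578 ≈ -0.00081593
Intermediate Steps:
W = 1056/2609 (W = -48*66*(-1/7827) = -3168*(-1/7827) = 1056/2609 ≈ 0.40475)
1/((38*(-32) - 10) + W) = 1/((38*(-32) - 10) + 1056/2609) = 1/((-1216 - 10) + 1056/2609) = 1/(-1226 + 1056/2609) = 1/(-3197578/2609) = -2609/3197578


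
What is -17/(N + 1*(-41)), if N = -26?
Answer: 17/67 ≈ 0.25373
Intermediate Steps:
-17/(N + 1*(-41)) = -17/(-26 + 1*(-41)) = -17/(-26 - 41) = -17/(-67) = -17*(-1/67) = 17/67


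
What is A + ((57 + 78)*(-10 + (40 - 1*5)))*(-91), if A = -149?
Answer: -307274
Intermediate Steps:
A + ((57 + 78)*(-10 + (40 - 1*5)))*(-91) = -149 + ((57 + 78)*(-10 + (40 - 1*5)))*(-91) = -149 + (135*(-10 + (40 - 5)))*(-91) = -149 + (135*(-10 + 35))*(-91) = -149 + (135*25)*(-91) = -149 + 3375*(-91) = -149 - 307125 = -307274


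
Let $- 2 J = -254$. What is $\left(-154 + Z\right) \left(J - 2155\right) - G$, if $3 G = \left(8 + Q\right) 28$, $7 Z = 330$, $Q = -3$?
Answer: $\frac{4549852}{21} \approx 2.1666 \cdot 10^{5}$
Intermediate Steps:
$J = 127$ ($J = \left(- \frac{1}{2}\right) \left(-254\right) = 127$)
$Z = \frac{330}{7}$ ($Z = \frac{1}{7} \cdot 330 = \frac{330}{7} \approx 47.143$)
$G = \frac{140}{3}$ ($G = \frac{\left(8 - 3\right) 28}{3} = \frac{5 \cdot 28}{3} = \frac{1}{3} \cdot 140 = \frac{140}{3} \approx 46.667$)
$\left(-154 + Z\right) \left(J - 2155\right) - G = \left(-154 + \frac{330}{7}\right) \left(127 - 2155\right) - \frac{140}{3} = \left(- \frac{748}{7}\right) \left(-2028\right) - \frac{140}{3} = \frac{1516944}{7} - \frac{140}{3} = \frac{4549852}{21}$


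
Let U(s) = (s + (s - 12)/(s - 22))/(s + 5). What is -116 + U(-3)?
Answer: -586/5 ≈ -117.20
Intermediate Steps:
U(s) = (s + (-12 + s)/(-22 + s))/(5 + s)
-116 + U(-3) = -116 + (12 - 1*(-3)**2 + 21*(-3))/(110 - 1*(-3)**2 + 17*(-3)) = -116 + (12 - 1*9 - 63)/(110 - 1*9 - 51) = -116 + (12 - 9 - 63)/(110 - 9 - 51) = -116 - 60/50 = -116 + (1/50)*(-60) = -116 - 6/5 = -586/5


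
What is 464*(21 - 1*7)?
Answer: 6496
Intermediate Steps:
464*(21 - 1*7) = 464*(21 - 7) = 464*14 = 6496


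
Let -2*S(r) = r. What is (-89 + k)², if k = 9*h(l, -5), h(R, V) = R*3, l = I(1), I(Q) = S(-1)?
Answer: 22801/4 ≈ 5700.3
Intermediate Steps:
S(r) = -r/2
I(Q) = ½ (I(Q) = -½*(-1) = ½)
l = ½ ≈ 0.50000
h(R, V) = 3*R
k = 27/2 (k = 9*(3*(½)) = 9*(3/2) = 27/2 ≈ 13.500)
(-89 + k)² = (-89 + 27/2)² = (-151/2)² = 22801/4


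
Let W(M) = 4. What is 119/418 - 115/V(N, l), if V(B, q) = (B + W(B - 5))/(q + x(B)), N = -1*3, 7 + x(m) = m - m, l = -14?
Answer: 1009589/418 ≈ 2415.3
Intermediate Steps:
x(m) = -7 (x(m) = -7 + (m - m) = -7 + 0 = -7)
N = -3
V(B, q) = (4 + B)/(-7 + q) (V(B, q) = (B + 4)/(q - 7) = (4 + B)/(-7 + q))
119/418 - 115/V(N, l) = 119/418 - 115*(-7 - 14)/(4 - 3) = 119*(1/418) - 115/(1/(-21)) = 119/418 - 115/((-1/21*1)) = 119/418 - 115/(-1/21) = 119/418 - 115*(-21) = 119/418 + 2415 = 1009589/418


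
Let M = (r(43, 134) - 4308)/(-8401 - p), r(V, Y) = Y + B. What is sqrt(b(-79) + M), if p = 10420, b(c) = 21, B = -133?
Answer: 2*sqrt(540067)/319 ≈ 4.6075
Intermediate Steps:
r(V, Y) = -133 + Y (r(V, Y) = Y - 133 = -133 + Y)
M = 73/319 (M = ((-133 + 134) - 4308)/(-8401 - 1*10420) = (1 - 4308)/(-8401 - 10420) = -4307/(-18821) = -4307*(-1/18821) = 73/319 ≈ 0.22884)
sqrt(b(-79) + M) = sqrt(21 + 73/319) = sqrt(6772/319) = 2*sqrt(540067)/319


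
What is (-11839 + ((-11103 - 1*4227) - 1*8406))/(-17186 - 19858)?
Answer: 35575/37044 ≈ 0.96034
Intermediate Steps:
(-11839 + ((-11103 - 1*4227) - 1*8406))/(-17186 - 19858) = (-11839 + ((-11103 - 4227) - 8406))/(-37044) = (-11839 + (-15330 - 8406))*(-1/37044) = (-11839 - 23736)*(-1/37044) = -35575*(-1/37044) = 35575/37044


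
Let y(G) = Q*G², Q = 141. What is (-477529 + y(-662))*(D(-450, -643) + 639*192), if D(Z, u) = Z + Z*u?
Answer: 25236466771500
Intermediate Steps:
y(G) = 141*G²
(-477529 + y(-662))*(D(-450, -643) + 639*192) = (-477529 + 141*(-662)²)*(-450*(1 - 643) + 639*192) = (-477529 + 141*438244)*(-450*(-642) + 122688) = (-477529 + 61792404)*(288900 + 122688) = 61314875*411588 = 25236466771500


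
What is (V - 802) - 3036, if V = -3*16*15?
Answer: -4558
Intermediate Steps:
V = -720 (V = -48*15 = -720)
(V - 802) - 3036 = (-720 - 802) - 3036 = -1522 - 3036 = -4558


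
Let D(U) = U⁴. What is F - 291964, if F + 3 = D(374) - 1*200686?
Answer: 19564802723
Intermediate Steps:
F = 19565094687 (F = -3 + (374⁴ - 1*200686) = -3 + (19565295376 - 200686) = -3 + 19565094690 = 19565094687)
F - 291964 = 19565094687 - 291964 = 19564802723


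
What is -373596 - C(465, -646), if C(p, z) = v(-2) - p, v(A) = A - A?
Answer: -373131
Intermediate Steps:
v(A) = 0
C(p, z) = -p (C(p, z) = 0 - p = -p)
-373596 - C(465, -646) = -373596 - (-1)*465 = -373596 - 1*(-465) = -373596 + 465 = -373131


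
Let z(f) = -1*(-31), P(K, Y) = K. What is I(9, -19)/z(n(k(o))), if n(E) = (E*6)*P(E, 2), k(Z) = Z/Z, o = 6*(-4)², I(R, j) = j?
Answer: -19/31 ≈ -0.61290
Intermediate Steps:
o = 96 (o = 6*16 = 96)
k(Z) = 1
n(E) = 6*E² (n(E) = (E*6)*E = (6*E)*E = 6*E²)
z(f) = 31
I(9, -19)/z(n(k(o))) = -19/31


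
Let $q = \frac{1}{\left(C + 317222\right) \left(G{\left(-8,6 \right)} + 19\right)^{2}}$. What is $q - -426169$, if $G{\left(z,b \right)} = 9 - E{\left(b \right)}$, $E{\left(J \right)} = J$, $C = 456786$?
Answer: $\frac{159651376230369}{374619872} \approx 4.2617 \cdot 10^{5}$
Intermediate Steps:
$G{\left(z,b \right)} = 9 - b$
$q = \frac{1}{374619872}$ ($q = \frac{1}{\left(456786 + 317222\right) \left(\left(9 - 6\right) + 19\right)^{2}} = \frac{1}{774008 \left(\left(9 - 6\right) + 19\right)^{2}} = \frac{1}{774008 \left(3 + 19\right)^{2}} = \frac{1}{774008 \cdot 22^{2}} = \frac{1}{774008 \cdot 484} = \frac{1}{774008} \cdot \frac{1}{484} = \frac{1}{374619872} \approx 2.6694 \cdot 10^{-9}$)
$q - -426169 = \frac{1}{374619872} - -426169 = \frac{1}{374619872} + 426169 = \frac{159651376230369}{374619872}$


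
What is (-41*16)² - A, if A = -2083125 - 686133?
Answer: 3199594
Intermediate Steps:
A = -2769258
(-41*16)² - A = (-41*16)² - 1*(-2769258) = (-656)² + 2769258 = 430336 + 2769258 = 3199594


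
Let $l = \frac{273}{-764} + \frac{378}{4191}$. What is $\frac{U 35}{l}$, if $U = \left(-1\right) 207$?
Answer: $\frac{368221260}{13577} \approx 27121.0$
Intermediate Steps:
$U = -207$
$l = - \frac{285117}{1067308}$ ($l = 273 \left(- \frac{1}{764}\right) + 378 \cdot \frac{1}{4191} = - \frac{273}{764} + \frac{126}{1397} = - \frac{285117}{1067308} \approx -0.26714$)
$\frac{U 35}{l} = \frac{\left(-207\right) 35}{- \frac{285117}{1067308}} = \left(-7245\right) \left(- \frac{1067308}{285117}\right) = \frac{368221260}{13577}$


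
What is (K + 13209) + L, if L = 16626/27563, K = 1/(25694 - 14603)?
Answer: 4038192013226/305701233 ≈ 13210.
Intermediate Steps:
K = 1/11091 ≈ 9.0163e-5
L = 16626/27563 (L = 16626*(1/27563) = 16626/27563 ≈ 0.60320)
(K + 13209) + L = (1/11091 + 13209) + 16626/27563 = 146501020/11091 + 16626/27563 = 4038192013226/305701233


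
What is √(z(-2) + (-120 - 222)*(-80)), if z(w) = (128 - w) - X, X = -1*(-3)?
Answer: √27487 ≈ 165.79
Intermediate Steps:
X = 3
z(w) = 125 - w (z(w) = (128 - w) - 1*3 = (128 - w) - 3 = 125 - w)
√(z(-2) + (-120 - 222)*(-80)) = √((125 - 1*(-2)) + (-120 - 222)*(-80)) = √((125 + 2) - 342*(-80)) = √(127 + 27360) = √27487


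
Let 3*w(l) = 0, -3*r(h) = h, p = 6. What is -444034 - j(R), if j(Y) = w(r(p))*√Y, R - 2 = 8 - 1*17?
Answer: -444034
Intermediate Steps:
r(h) = -h/3
w(l) = 0 (w(l) = (⅓)*0 = 0)
R = -7 (R = 2 + (8 - 1*17) = 2 + (8 - 17) = 2 - 9 = -7)
j(Y) = 0 (j(Y) = 0*√Y = 0)
-444034 - j(R) = -444034 - 1*0 = -444034 + 0 = -444034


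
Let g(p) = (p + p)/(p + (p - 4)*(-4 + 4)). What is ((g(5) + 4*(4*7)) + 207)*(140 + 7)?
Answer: 47187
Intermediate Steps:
g(p) = 2 (g(p) = (2*p)/(p + (-4 + p)*0) = (2*p)/(p + 0) = (2*p)/p = 2)
((g(5) + 4*(4*7)) + 207)*(140 + 7) = ((2 + 4*(4*7)) + 207)*(140 + 7) = ((2 + 4*28) + 207)*147 = ((2 + 112) + 207)*147 = (114 + 207)*147 = 321*147 = 47187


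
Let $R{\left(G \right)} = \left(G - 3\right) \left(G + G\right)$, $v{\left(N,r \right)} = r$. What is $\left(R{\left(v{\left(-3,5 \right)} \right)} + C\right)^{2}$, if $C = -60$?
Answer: $1600$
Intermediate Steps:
$R{\left(G \right)} = 2 G \left(-3 + G\right)$ ($R{\left(G \right)} = \left(-3 + G\right) 2 G = 2 G \left(-3 + G\right)$)
$\left(R{\left(v{\left(-3,5 \right)} \right)} + C\right)^{2} = \left(2 \cdot 5 \left(-3 + 5\right) - 60\right)^{2} = \left(2 \cdot 5 \cdot 2 - 60\right)^{2} = \left(20 - 60\right)^{2} = \left(-40\right)^{2} = 1600$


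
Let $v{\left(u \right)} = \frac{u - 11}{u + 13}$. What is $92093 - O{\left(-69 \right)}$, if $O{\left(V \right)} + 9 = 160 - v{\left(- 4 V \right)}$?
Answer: $\frac{26571503}{289} \approx 91943.0$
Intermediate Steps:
$v{\left(u \right)} = \frac{-11 + u}{13 + u}$
$O{\left(V \right)} = 151 - \frac{-11 - 4 V}{13 - 4 V}$ ($O{\left(V \right)} = -9 + \left(160 - \frac{-11 - 4 V}{13 - 4 V}\right) = 151 - \frac{-11 - 4 V}{13 - 4 V}$)
$92093 - O{\left(-69 \right)} = 92093 - \frac{6 \left(-329 + 100 \left(-69\right)\right)}{-13 + 4 \left(-69\right)} = 92093 - \frac{6 \left(-329 - 6900\right)}{-13 - 276} = 92093 - 6 \frac{1}{-289} \left(-7229\right) = 92093 - 6 \left(- \frac{1}{289}\right) \left(-7229\right) = 92093 - \frac{43374}{289} = \frac{26571503}{289}$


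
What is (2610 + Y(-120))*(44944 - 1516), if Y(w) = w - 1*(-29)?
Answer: 109395132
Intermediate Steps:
Y(w) = 29 + w (Y(w) = w + 29 = 29 + w)
(2610 + Y(-120))*(44944 - 1516) = (2610 + (29 - 120))*(44944 - 1516) = (2610 - 91)*43428 = 2519*43428 = 109395132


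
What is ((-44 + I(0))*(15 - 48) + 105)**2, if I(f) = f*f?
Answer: 2424249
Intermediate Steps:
I(f) = f**2
((-44 + I(0))*(15 - 48) + 105)**2 = ((-44 + 0**2)*(15 - 48) + 105)**2 = ((-44 + 0)*(-33) + 105)**2 = (-44*(-33) + 105)**2 = (1452 + 105)**2 = 1557**2 = 2424249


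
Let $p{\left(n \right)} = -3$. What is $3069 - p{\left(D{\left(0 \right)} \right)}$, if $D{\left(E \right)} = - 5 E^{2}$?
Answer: $3072$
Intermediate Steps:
$3069 - p{\left(D{\left(0 \right)} \right)} = 3069 - -3 = 3069 + 3 = 3072$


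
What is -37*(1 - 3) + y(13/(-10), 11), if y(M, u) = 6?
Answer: 80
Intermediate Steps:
-37*(1 - 3) + y(13/(-10), 11) = -37*(1 - 3) + 6 = -(-74) + 6 = -37*(-2) + 6 = 74 + 6 = 80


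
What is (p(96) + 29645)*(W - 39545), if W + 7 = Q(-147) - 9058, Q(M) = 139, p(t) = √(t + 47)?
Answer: -1436922795 - 48471*√143 ≈ -1.4375e+9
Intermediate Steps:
p(t) = √(47 + t)
W = -8926 (W = -7 + (139 - 9058) = -7 - 8919 = -8926)
(p(96) + 29645)*(W - 39545) = (√(47 + 96) + 29645)*(-8926 - 39545) = (√143 + 29645)*(-48471) = (29645 + √143)*(-48471) = -1436922795 - 48471*√143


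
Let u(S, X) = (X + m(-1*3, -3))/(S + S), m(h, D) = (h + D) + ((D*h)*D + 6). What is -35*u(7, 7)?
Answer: 50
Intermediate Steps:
m(h, D) = 6 + D + h + h*D² (m(h, D) = (D + h) + (h*D² + 6) = (D + h) + (6 + h*D²) = 6 + D + h + h*D²)
u(S, X) = (-27 + X)/(2*S) (u(S, X) = (X + (6 - 3 - 1*3 - 1*3*(-3)²))/(S + S) = (X + (6 - 3 - 3 - 3*9))/((2*S)) = (X + (6 - 3 - 3 - 27))*(1/(2*S)) = (X - 27)*(1/(2*S)) = (-27 + X)*(1/(2*S)) = (-27 + X)/(2*S))
-35*u(7, 7) = -35*(-27 + 7)/(2*7) = -35*(-20)/(2*7) = -35*(-10/7) = 50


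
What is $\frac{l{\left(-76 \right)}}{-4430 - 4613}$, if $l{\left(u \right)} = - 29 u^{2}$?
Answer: $\frac{167504}{9043} \approx 18.523$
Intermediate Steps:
$\frac{l{\left(-76 \right)}}{-4430 - 4613} = \frac{\left(-29\right) \left(-76\right)^{2}}{-4430 - 4613} = \frac{\left(-29\right) 5776}{-4430 - 4613} = - \frac{167504}{-9043} = \left(-167504\right) \left(- \frac{1}{9043}\right) = \frac{167504}{9043}$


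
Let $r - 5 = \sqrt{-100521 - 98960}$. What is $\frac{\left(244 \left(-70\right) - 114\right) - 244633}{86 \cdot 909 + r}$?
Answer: $- \frac{20469373033}{6112155522} + \frac{261827 i \sqrt{199481}}{6112155522} \approx -3.349 + 0.019132 i$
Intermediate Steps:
$r = 5 + i \sqrt{199481}$ ($r = 5 + \sqrt{-100521 - 98960} = 5 + \sqrt{-199481} = 5 + i \sqrt{199481} \approx 5.0 + 446.63 i$)
$\frac{\left(244 \left(-70\right) - 114\right) - 244633}{86 \cdot 909 + r} = \frac{\left(244 \left(-70\right) - 114\right) - 244633}{86 \cdot 909 + \left(5 + i \sqrt{199481}\right)} = \frac{\left(-17080 - 114\right) - 244633}{78174 + \left(5 + i \sqrt{199481}\right)} = \frac{-17194 - 244633}{78179 + i \sqrt{199481}} = - \frac{261827}{78179 + i \sqrt{199481}}$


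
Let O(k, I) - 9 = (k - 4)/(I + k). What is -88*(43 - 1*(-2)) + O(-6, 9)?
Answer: -11863/3 ≈ -3954.3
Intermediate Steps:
O(k, I) = 9 + (-4 + k)/(I + k) (O(k, I) = 9 + (k - 4)/(I + k) = 9 + (-4 + k)/(I + k))
-88*(43 - 1*(-2)) + O(-6, 9) = -88*(43 - 1*(-2)) + (-4 + 9*9 + 10*(-6))/(9 - 6) = -88*(43 + 2) + (-4 + 81 - 60)/3 = -88*45 + (⅓)*17 = -3960 + 17/3 = -11863/3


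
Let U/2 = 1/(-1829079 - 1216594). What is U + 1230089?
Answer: 3746448854895/3045673 ≈ 1.2301e+6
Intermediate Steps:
U = -2/3045673 (U = 2/(-1829079 - 1216594) = 2/(-3045673) = 2*(-1/3045673) = -2/3045673 ≈ -6.5667e-7)
U + 1230089 = -2/3045673 + 1230089 = 3746448854895/3045673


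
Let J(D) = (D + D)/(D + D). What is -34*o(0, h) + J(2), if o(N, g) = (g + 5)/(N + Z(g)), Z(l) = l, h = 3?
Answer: -269/3 ≈ -89.667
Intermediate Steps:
J(D) = 1 (J(D) = (2*D)/((2*D)) = (2*D)*(1/(2*D)) = 1)
o(N, g) = (5 + g)/(N + g) (o(N, g) = (g + 5)/(N + g) = (5 + g)/(N + g))
-34*o(0, h) + J(2) = -34*(5 + 3)/(0 + 3) + 1 = -34*8/3 + 1 = -272/3 + 1 = -269/3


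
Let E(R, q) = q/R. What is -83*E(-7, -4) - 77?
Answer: -871/7 ≈ -124.43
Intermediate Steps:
-83*E(-7, -4) - 77 = -(-332)/(-7) - 77 = -(-332)*(-1)/7 - 77 = -83*4/7 - 77 = -332/7 - 77 = -871/7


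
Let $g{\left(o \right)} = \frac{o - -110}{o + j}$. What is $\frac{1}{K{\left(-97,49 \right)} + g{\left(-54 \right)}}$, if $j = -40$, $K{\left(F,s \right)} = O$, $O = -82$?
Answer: $- \frac{47}{3882} \approx -0.012107$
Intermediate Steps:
$K{\left(F,s \right)} = -82$
$g{\left(o \right)} = \frac{110 + o}{-40 + o}$ ($g{\left(o \right)} = \frac{o - -110}{o - 40} = \frac{o + 110}{-40 + o} = \frac{110 + o}{-40 + o}$)
$\frac{1}{K{\left(-97,49 \right)} + g{\left(-54 \right)}} = \frac{1}{-82 + \frac{110 - 54}{-40 - 54}} = \frac{1}{-82 + \frac{1}{-94} \cdot 56} = \frac{1}{-82 - \frac{28}{47}} = \frac{1}{- \frac{3882}{47}} = - \frac{47}{3882}$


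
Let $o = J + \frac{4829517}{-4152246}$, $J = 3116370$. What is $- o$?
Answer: $- \frac{616187144643}{197726} \approx -3.1164 \cdot 10^{6}$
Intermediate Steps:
$o = \frac{616187144643}{197726}$ ($o = 3116370 + \frac{4829517}{-4152246} = 3116370 + 4829517 \left(- \frac{1}{4152246}\right) = 3116370 - \frac{229977}{197726} = \frac{616187144643}{197726} \approx 3.1164 \cdot 10^{6}$)
$- o = \left(-1\right) \frac{616187144643}{197726} = - \frac{616187144643}{197726}$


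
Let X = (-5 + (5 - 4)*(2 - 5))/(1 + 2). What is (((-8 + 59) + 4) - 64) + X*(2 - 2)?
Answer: -9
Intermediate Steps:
X = -8/3 (X = (-5 + 1*(-3))/3 = (-5 - 3)*(1/3) = -8*1/3 = -8/3 ≈ -2.6667)
(((-8 + 59) + 4) - 64) + X*(2 - 2) = (((-8 + 59) + 4) - 64) - 8*(2 - 2)/3 = ((51 + 4) - 64) - 8/3*0 = (55 - 64) + 0 = -9 + 0 = -9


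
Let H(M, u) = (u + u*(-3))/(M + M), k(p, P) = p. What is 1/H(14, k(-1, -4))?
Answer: 14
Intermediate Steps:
H(M, u) = -u/M (H(M, u) = (u - 3*u)/((2*M)) = (-2*u)*(1/(2*M)) = -u/M)
1/H(14, k(-1, -4)) = 1/(-1*(-1)/14) = 1/(-1*(-1)*1/14) = 1/(1/14) = 14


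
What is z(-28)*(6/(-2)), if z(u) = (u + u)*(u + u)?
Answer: -9408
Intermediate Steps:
z(u) = 4*u² (z(u) = (2*u)*(2*u) = 4*u²)
z(-28)*(6/(-2)) = (4*(-28)²)*(6/(-2)) = (4*784)*(6*(-½)) = 3136*(-3) = -9408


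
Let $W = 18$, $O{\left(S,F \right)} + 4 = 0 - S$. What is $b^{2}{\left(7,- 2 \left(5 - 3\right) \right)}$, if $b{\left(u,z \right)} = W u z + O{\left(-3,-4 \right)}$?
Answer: $255025$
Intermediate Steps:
$O{\left(S,F \right)} = -4 - S$ ($O{\left(S,F \right)} = -4 + \left(0 - S\right) = -4 - S$)
$b{\left(u,z \right)} = -1 + 18 u z$ ($b{\left(u,z \right)} = 18 u z - 1 = -1 + 18 u z$)
$b^{2}{\left(7,- 2 \left(5 - 3\right) \right)} = \left(-1 + 18 \cdot 7 \left(- 2 \left(5 - 3\right)\right)\right)^{2} = \left(-1 + 18 \cdot 7 \left(\left(-2\right) 2\right)\right)^{2} = \left(-1 + 18 \cdot 7 \left(-4\right)\right)^{2} = \left(-1 - 504\right)^{2} = \left(-505\right)^{2} = 255025$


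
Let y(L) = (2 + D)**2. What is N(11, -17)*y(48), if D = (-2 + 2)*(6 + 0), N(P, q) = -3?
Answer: -12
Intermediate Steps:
D = 0 (D = 0*6 = 0)
y(L) = 4 (y(L) = (2 + 0)**2 = 2**2 = 4)
N(11, -17)*y(48) = -3*4 = -12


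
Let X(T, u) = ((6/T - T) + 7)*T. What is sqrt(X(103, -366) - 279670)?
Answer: 4*I*sqrt(18097) ≈ 538.1*I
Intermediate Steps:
X(T, u) = T*(7 - T + 6/T) (X(T, u) = ((-T + 6/T) + 7)*T = (7 - T + 6/T)*T = T*(7 - T + 6/T))
sqrt(X(103, -366) - 279670) = sqrt((6 - 1*103**2 + 7*103) - 279670) = sqrt((6 - 1*10609 + 721) - 279670) = sqrt((6 - 10609 + 721) - 279670) = sqrt(-9882 - 279670) = sqrt(-289552) = 4*I*sqrt(18097)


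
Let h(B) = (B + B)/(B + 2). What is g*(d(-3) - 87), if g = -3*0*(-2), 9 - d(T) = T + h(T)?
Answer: 0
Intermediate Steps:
h(B) = 2*B/(2 + B) (h(B) = (2*B)/(2 + B) = 2*B/(2 + B))
d(T) = 9 - T - 2*T/(2 + T) (d(T) = 9 - (T + 2*T/(2 + T)) = 9 + (-T - 2*T/(2 + T)) = 9 - T - 2*T/(2 + T))
g = 0 (g = 0*(-2) = 0)
g*(d(-3) - 87) = 0*((18 - 1*(-3)² + 5*(-3))/(2 - 3) - 87) = 0*((18 - 1*9 - 15)/(-1) - 87) = 0*(-(18 - 9 - 15) - 87) = 0*(-1*(-6) - 87) = 0*(6 - 87) = 0*(-81) = 0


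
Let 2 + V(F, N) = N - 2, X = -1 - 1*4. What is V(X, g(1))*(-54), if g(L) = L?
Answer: 162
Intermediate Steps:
X = -5 (X = -1 - 4 = -5)
V(F, N) = -4 + N (V(F, N) = -2 + (N - 2) = -2 + (-2 + N) = -4 + N)
V(X, g(1))*(-54) = (-4 + 1)*(-54) = -3*(-54) = 162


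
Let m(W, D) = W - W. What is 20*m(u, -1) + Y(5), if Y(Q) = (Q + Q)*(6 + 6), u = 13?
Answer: 120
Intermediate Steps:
m(W, D) = 0
Y(Q) = 24*Q (Y(Q) = (2*Q)*12 = 24*Q)
20*m(u, -1) + Y(5) = 20*0 + 24*5 = 0 + 120 = 120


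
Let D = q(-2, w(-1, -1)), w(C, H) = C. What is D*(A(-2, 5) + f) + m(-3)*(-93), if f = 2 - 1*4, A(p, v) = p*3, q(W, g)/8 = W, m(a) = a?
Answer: 407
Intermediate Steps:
q(W, g) = 8*W
A(p, v) = 3*p
D = -16 (D = 8*(-2) = -16)
f = -2 (f = 2 - 4 = -2)
D*(A(-2, 5) + f) + m(-3)*(-93) = -16*(3*(-2) - 2) - 3*(-93) = -16*(-6 - 2) + 279 = -16*(-8) + 279 = 128 + 279 = 407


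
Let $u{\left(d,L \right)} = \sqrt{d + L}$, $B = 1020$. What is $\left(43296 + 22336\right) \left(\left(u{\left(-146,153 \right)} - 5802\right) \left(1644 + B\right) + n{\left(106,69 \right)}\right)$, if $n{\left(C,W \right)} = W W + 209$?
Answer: $-1014116654656 + 174843648 \sqrt{7} \approx -1.0137 \cdot 10^{12}$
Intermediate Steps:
$n{\left(C,W \right)} = 209 + W^{2}$ ($n{\left(C,W \right)} = W^{2} + 209 = 209 + W^{2}$)
$u{\left(d,L \right)} = \sqrt{L + d}$
$\left(43296 + 22336\right) \left(\left(u{\left(-146,153 \right)} - 5802\right) \left(1644 + B\right) + n{\left(106,69 \right)}\right) = \left(43296 + 22336\right) \left(\left(\sqrt{153 - 146} - 5802\right) \left(1644 + 1020\right) + \left(209 + 69^{2}\right)\right) = 65632 \left(\left(\sqrt{7} - 5802\right) 2664 + \left(209 + 4761\right)\right) = 65632 \left(\left(-5802 + \sqrt{7}\right) 2664 + 4970\right) = 65632 \left(\left(-15456528 + 2664 \sqrt{7}\right) + 4970\right) = 65632 \left(-15451558 + 2664 \sqrt{7}\right) = -1014116654656 + 174843648 \sqrt{7}$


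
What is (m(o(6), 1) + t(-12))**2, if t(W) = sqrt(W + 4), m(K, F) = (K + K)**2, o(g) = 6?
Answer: 20728 + 576*I*sqrt(2) ≈ 20728.0 + 814.59*I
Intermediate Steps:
m(K, F) = 4*K**2 (m(K, F) = (2*K)**2 = 4*K**2)
t(W) = sqrt(4 + W)
(m(o(6), 1) + t(-12))**2 = (4*6**2 + sqrt(4 - 12))**2 = (4*36 + sqrt(-8))**2 = (144 + 2*I*sqrt(2))**2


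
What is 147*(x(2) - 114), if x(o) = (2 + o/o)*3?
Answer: -15435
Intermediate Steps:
x(o) = 9 (x(o) = (2 + 1)*3 = 3*3 = 9)
147*(x(2) - 114) = 147*(9 - 114) = 147*(-105) = -15435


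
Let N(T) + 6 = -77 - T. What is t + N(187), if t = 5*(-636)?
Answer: -3450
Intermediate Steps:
t = -3180
N(T) = -83 - T (N(T) = -6 + (-77 - T) = -83 - T)
t + N(187) = -3180 + (-83 - 1*187) = -3180 + (-83 - 187) = -3180 - 270 = -3450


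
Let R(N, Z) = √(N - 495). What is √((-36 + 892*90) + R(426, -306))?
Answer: √(80244 + I*√69) ≈ 283.27 + 0.015*I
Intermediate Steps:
R(N, Z) = √(-495 + N)
√((-36 + 892*90) + R(426, -306)) = √((-36 + 892*90) + √(-495 + 426)) = √((-36 + 80280) + √(-69)) = √(80244 + I*√69)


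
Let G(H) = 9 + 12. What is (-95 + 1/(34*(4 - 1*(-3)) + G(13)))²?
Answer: 605356816/67081 ≈ 9024.3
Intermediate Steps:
G(H) = 21
(-95 + 1/(34*(4 - 1*(-3)) + G(13)))² = (-95 + 1/(34*(4 - 1*(-3)) + 21))² = (-95 + 1/(34*(4 + 3) + 21))² = (-95 + 1/(34*7 + 21))² = (-95 + 1/(238 + 21))² = (-95 + 1/259)² = (-24604/259)² = 605356816/67081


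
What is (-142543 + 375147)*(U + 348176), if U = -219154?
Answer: 30011033288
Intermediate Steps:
(-142543 + 375147)*(U + 348176) = (-142543 + 375147)*(-219154 + 348176) = 232604*129022 = 30011033288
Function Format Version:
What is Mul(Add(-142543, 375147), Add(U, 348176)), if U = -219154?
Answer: 30011033288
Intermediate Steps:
Mul(Add(-142543, 375147), Add(U, 348176)) = Mul(Add(-142543, 375147), Add(-219154, 348176)) = Mul(232604, 129022) = 30011033288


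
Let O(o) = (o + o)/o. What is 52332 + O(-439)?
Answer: 52334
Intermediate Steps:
O(o) = 2 (O(o) = (2*o)/o = 2)
52332 + O(-439) = 52332 + 2 = 52334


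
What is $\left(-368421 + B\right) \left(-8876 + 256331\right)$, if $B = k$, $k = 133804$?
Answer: $-58057149735$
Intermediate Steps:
$B = 133804$
$\left(-368421 + B\right) \left(-8876 + 256331\right) = \left(-368421 + 133804\right) \left(-8876 + 256331\right) = \left(-234617\right) 247455 = -58057149735$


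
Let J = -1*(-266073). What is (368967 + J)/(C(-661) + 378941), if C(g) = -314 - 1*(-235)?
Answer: 317520/189431 ≈ 1.6762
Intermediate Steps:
C(g) = -79 (C(g) = -314 + 235 = -79)
J = 266073
(368967 + J)/(C(-661) + 378941) = (368967 + 266073)/(-79 + 378941) = 635040/378862 = 635040*(1/378862) = 317520/189431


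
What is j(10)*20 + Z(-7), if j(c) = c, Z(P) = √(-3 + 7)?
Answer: 202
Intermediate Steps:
Z(P) = 2 (Z(P) = √4 = 2)
j(10)*20 + Z(-7) = 10*20 + 2 = 200 + 2 = 202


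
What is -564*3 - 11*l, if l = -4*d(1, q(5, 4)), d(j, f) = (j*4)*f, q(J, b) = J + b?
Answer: -108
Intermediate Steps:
d(j, f) = 4*f*j (d(j, f) = (4*j)*f = 4*f*j)
l = -144 (l = -16*(5 + 4) = -16*9 = -4*36 = -144)
-564*3 - 11*l = -564*3 - 11*(-144) = -141*12 + 1584 = -1692 + 1584 = -108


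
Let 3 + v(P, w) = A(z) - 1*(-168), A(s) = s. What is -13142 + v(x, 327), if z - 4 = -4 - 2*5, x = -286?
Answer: -12987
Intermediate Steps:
z = -10 (z = 4 + (-4 - 2*5) = 4 + (-4 - 1*10) = 4 + (-4 - 10) = 4 - 14 = -10)
v(P, w) = 155 (v(P, w) = -3 + (-10 - 1*(-168)) = -3 + (-10 + 168) = -3 + 158 = 155)
-13142 + v(x, 327) = -13142 + 155 = -12987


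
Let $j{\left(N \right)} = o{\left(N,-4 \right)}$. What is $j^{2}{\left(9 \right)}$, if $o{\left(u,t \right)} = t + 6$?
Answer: $4$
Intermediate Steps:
$o{\left(u,t \right)} = 6 + t$
$j{\left(N \right)} = 2$ ($j{\left(N \right)} = 6 - 4 = 2$)
$j^{2}{\left(9 \right)} = 2^{2} = 4$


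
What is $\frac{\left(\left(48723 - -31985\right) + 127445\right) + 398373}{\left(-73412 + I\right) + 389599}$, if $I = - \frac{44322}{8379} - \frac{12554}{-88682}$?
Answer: $\frac{37557428219619}{19578677925479} \approx 1.9183$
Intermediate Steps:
$I = - \frac{637562273}{123844413}$ ($I = \left(-44322\right) \frac{1}{8379} - - \frac{6277}{44341} = - \frac{14774}{2793} + \frac{6277}{44341} = - \frac{637562273}{123844413} \approx -5.1481$)
$\frac{\left(\left(48723 - -31985\right) + 127445\right) + 398373}{\left(-73412 + I\right) + 389599} = \frac{\left(\left(48723 - -31985\right) + 127445\right) + 398373}{\left(-73412 - \frac{637562273}{123844413}\right) + 389599} = \frac{\left(\left(48723 + 31985\right) + 127445\right) + 398373}{- \frac{9092303609429}{123844413} + 389599} = \frac{\left(80708 + 127445\right) + 398373}{\frac{39157355850958}{123844413}} = \left(208153 + 398373\right) \frac{123844413}{39157355850958} = 606526 \cdot \frac{123844413}{39157355850958} = \frac{37557428219619}{19578677925479}$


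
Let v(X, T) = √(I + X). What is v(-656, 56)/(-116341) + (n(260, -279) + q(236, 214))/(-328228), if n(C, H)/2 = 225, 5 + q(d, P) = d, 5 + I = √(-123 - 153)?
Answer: -681/328228 - √(-661 + 2*I*√69)/116341 ≈ -0.0020776 - 0.00022101*I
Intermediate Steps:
I = -5 + 2*I*√69 (I = -5 + √(-123 - 153) = -5 + √(-276) = -5 + 2*I*√69 ≈ -5.0 + 16.613*I)
q(d, P) = -5 + d
n(C, H) = 450 (n(C, H) = 2*225 = 450)
v(X, T) = √(-5 + X + 2*I*√69) (v(X, T) = √((-5 + 2*I*√69) + X) = √(-5 + X + 2*I*√69))
v(-656, 56)/(-116341) + (n(260, -279) + q(236, 214))/(-328228) = √(-5 - 656 + 2*I*√69)/(-116341) + (450 + (-5 + 236))/(-328228) = √(-661 + 2*I*√69)*(-1/116341) + (450 + 231)*(-1/328228) = -√(-661 + 2*I*√69)/116341 + 681*(-1/328228) = -√(-661 + 2*I*√69)/116341 - 681/328228 = -681/328228 - √(-661 + 2*I*√69)/116341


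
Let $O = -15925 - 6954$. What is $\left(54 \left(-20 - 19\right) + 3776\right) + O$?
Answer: $-21209$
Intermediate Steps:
$O = -22879$ ($O = -15925 - 6954 = -22879$)
$\left(54 \left(-20 - 19\right) + 3776\right) + O = \left(54 \left(-20 - 19\right) + 3776\right) - 22879 = \left(54 \left(-39\right) + 3776\right) - 22879 = \left(-2106 + 3776\right) - 22879 = 1670 - 22879 = -21209$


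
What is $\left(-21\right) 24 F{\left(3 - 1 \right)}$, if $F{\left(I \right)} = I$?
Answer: $-1008$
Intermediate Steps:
$\left(-21\right) 24 F{\left(3 - 1 \right)} = \left(-21\right) 24 \left(3 - 1\right) = - 504 \left(3 - 1\right) = \left(-504\right) 2 = -1008$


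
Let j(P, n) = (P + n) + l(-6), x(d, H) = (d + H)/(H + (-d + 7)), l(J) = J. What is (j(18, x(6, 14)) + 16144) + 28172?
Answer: 132988/3 ≈ 44329.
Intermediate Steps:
x(d, H) = (H + d)/(7 + H - d) (x(d, H) = (H + d)/(H + (7 - d)) = (H + d)/(7 + H - d))
j(P, n) = -6 + P + n (j(P, n) = (P + n) - 6 = -6 + P + n)
(j(18, x(6, 14)) + 16144) + 28172 = ((-6 + 18 + (14 + 6)/(7 + 14 - 1*6)) + 16144) + 28172 = ((-6 + 18 + 20/(7 + 14 - 6)) + 16144) + 28172 = ((-6 + 18 + 20/15) + 16144) + 28172 = ((-6 + 18 + (1/15)*20) + 16144) + 28172 = ((-6 + 18 + 4/3) + 16144) + 28172 = (40/3 + 16144) + 28172 = 48472/3 + 28172 = 132988/3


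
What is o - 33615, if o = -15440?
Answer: -49055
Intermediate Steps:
o - 33615 = -15440 - 33615 = -49055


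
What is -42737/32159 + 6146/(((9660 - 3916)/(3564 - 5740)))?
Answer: -26895635687/11545081 ≈ -2329.6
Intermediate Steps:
-42737/32159 + 6146/(((9660 - 3916)/(3564 - 5740))) = -42737*1/32159 + 6146/((5744/(-2176))) = -42737/32159 + 6146/((5744*(-1/2176))) = -42737/32159 + 6146/(-359/136) = -42737/32159 + 6146*(-136/359) = -42737/32159 - 835856/359 = -26895635687/11545081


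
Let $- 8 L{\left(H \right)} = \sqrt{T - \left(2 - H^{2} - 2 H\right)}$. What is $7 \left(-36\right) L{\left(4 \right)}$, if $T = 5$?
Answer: $\frac{189 \sqrt{3}}{2} \approx 163.68$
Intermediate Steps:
$L{\left(H \right)} = - \frac{\sqrt{3 + H^{2} + 2 H}}{8}$ ($L{\left(H \right)} = - \frac{\sqrt{5 - \left(2 - H^{2} - 2 H\right)}}{8} = - \frac{\sqrt{5 + \left(-2 + H^{2} + 2 H\right)}}{8} = - \frac{\sqrt{3 + H^{2} + 2 H}}{8}$)
$7 \left(-36\right) L{\left(4 \right)} = 7 \left(-36\right) \left(- \frac{\sqrt{3 + 4^{2} + 2 \cdot 4}}{8}\right) = - 252 \left(- \frac{\sqrt{3 + 16 + 8}}{8}\right) = - 252 \left(- \frac{\sqrt{27}}{8}\right) = - 252 \left(- \frac{3 \sqrt{3}}{8}\right) = \frac{189 \sqrt{3}}{2}$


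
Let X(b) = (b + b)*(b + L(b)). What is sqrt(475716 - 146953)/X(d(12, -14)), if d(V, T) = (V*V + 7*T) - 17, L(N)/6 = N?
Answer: sqrt(328763)/11774 ≈ 0.048699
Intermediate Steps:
L(N) = 6*N
d(V, T) = -17 + V**2 + 7*T (d(V, T) = (V**2 + 7*T) - 17 = -17 + V**2 + 7*T)
X(b) = 14*b**2 (X(b) = (b + b)*(b + 6*b) = (2*b)*(7*b) = 14*b**2)
sqrt(475716 - 146953)/X(d(12, -14)) = sqrt(475716 - 146953)/((14*(-17 + 12**2 + 7*(-14))**2)) = sqrt(328763)/((14*(-17 + 144 - 98)**2)) = sqrt(328763)/((14*29**2)) = sqrt(328763)/((14*841)) = sqrt(328763)/11774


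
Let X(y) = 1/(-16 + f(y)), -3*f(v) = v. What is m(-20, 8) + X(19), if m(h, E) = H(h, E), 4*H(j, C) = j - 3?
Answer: -1553/268 ≈ -5.7948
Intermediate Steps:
H(j, C) = -¾ + j/4 (H(j, C) = (j - 3)/4 = (-3 + j)/4 = -¾ + j/4)
f(v) = -v/3
m(h, E) = -¾ + h/4
X(y) = 1/(-16 - y/3)
m(-20, 8) + X(19) = (-¾ + (¼)*(-20)) - 3/(48 + 19) = (-¾ - 5) - 3/67 = -23/4 - 3*1/67 = -23/4 - 3/67 = -1553/268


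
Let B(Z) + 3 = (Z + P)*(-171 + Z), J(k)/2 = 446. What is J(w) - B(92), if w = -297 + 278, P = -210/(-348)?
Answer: 476219/58 ≈ 8210.7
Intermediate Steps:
P = 35/58 (P = -210*(-1/348) = 35/58 ≈ 0.60345)
w = -19
J(k) = 892 (J(k) = 2*446 = 892)
B(Z) = -3 + (-171 + Z)*(35/58 + Z) (B(Z) = -3 + (Z + 35/58)*(-171 + Z) = -3 + (35/58 + Z)*(-171 + Z) = -3 + (-171 + Z)*(35/58 + Z))
J(w) - B(92) = 892 - (-6159/58 + 92² - 9883/58*92) = 892 - (-6159/58 + 8464 - 454618/29) = 892 - 1*(-424483/58) = 892 + 424483/58 = 476219/58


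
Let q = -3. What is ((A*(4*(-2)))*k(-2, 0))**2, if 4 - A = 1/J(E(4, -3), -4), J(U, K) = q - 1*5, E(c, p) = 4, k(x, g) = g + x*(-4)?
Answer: 69696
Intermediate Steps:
k(x, g) = g - 4*x
J(U, K) = -8 (J(U, K) = -3 - 1*5 = -3 - 5 = -8)
A = 33/8 (A = 4 - 1/(-8) = 4 - 1*(-1/8) = 4 + 1/8 = 33/8 ≈ 4.1250)
((A*(4*(-2)))*k(-2, 0))**2 = ((33*(4*(-2))/8)*(0 - 4*(-2)))**2 = (((33/8)*(-8))*(0 + 8))**2 = (-33*8)**2 = (-264)**2 = 69696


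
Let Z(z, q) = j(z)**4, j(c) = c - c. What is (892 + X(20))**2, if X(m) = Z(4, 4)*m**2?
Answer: 795664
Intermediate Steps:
j(c) = 0
Z(z, q) = 0 (Z(z, q) = 0**4 = 0)
X(m) = 0 (X(m) = 0*m**2 = 0)
(892 + X(20))**2 = (892 + 0)**2 = 892**2 = 795664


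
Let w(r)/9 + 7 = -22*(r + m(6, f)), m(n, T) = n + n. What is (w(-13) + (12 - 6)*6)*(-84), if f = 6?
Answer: -14364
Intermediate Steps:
m(n, T) = 2*n
w(r) = -2439 - 198*r (w(r) = -63 + 9*(-22*(r + 2*6)) = -63 + 9*(-22*(r + 12)) = -63 + 9*(-22*(12 + r)) = -63 + 9*(-264 - 22*r) = -63 + (-2376 - 198*r) = -2439 - 198*r)
(w(-13) + (12 - 6)*6)*(-84) = ((-2439 - 198*(-13)) + (12 - 6)*6)*(-84) = ((-2439 + 2574) + 6*6)*(-84) = (135 + 36)*(-84) = 171*(-84) = -14364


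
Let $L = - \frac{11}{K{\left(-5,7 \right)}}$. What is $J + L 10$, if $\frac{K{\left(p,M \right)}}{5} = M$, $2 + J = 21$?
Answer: $\frac{111}{7} \approx 15.857$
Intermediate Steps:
$J = 19$ ($J = -2 + 21 = 19$)
$K{\left(p,M \right)} = 5 M$
$L = - \frac{11}{35}$ ($L = - \frac{11}{5 \cdot 7} = - \frac{11}{35} \approx -0.31429$)
$J + L 10 = 19 - \frac{22}{7} = \frac{111}{7}$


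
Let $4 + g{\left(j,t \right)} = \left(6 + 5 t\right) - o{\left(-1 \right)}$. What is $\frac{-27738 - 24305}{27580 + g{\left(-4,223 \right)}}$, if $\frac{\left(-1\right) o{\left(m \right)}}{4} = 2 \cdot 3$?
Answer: $- \frac{52043}{28721} \approx -1.812$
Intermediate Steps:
$o{\left(m \right)} = -24$ ($o{\left(m \right)} = - 4 \cdot 2 \cdot 3 = \left(-4\right) 6 = -24$)
$g{\left(j,t \right)} = 26 + 5 t$ ($g{\left(j,t \right)} = -4 + \left(\left(6 + 5 t\right) - -24\right) = -4 + \left(\left(6 + 5 t\right) + 24\right) = -4 + \left(30 + 5 t\right) = 26 + 5 t$)
$\frac{-27738 - 24305}{27580 + g{\left(-4,223 \right)}} = \frac{-27738 - 24305}{27580 + \left(26 + 5 \cdot 223\right)} = - \frac{52043}{27580 + \left(26 + 1115\right)} = - \frac{52043}{27580 + 1141} = - \frac{52043}{28721}$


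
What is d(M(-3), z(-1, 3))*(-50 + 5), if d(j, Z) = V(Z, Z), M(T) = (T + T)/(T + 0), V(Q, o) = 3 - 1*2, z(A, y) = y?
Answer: -45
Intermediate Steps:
V(Q, o) = 1 (V(Q, o) = 3 - 2 = 1)
M(T) = 2 (M(T) = (2*T)/T = 2)
d(j, Z) = 1
d(M(-3), z(-1, 3))*(-50 + 5) = 1*(-50 + 5) = 1*(-45) = -45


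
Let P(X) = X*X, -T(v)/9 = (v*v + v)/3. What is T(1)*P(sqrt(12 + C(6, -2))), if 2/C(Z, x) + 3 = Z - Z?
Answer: -68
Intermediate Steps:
C(Z, x) = -2/3 (C(Z, x) = 2/(-3 + (Z - Z)) = 2/(-3 + 0) = 2/(-3) = 2*(-1/3) = -2/3)
T(v) = -3*v - 3*v**2 (T(v) = -9*(v*v + v)/3 = -9*(v**2 + v)/3 = -9*(v + v**2)/3 = -9*(v/3 + v**2/3) = -3*v - 3*v**2)
P(X) = X**2
T(1)*P(sqrt(12 + C(6, -2))) = (-3*1*(1 + 1))*(sqrt(12 - 2/3))**2 = (-3*1*2)*(sqrt(34/3))**2 = -6*(sqrt(102)/3)**2 = -6*34/3 = -68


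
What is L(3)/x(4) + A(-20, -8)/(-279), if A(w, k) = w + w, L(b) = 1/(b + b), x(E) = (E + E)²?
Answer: 5213/35712 ≈ 0.14597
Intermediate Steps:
x(E) = 4*E² (x(E) = (2*E)² = 4*E²)
L(b) = 1/(2*b)
A(w, k) = 2*w
L(3)/x(4) + A(-20, -8)/(-279) = ((½)/3)/((4*4²)) + (2*(-20))/(-279) = ((½)*(⅓))/((4*16)) - 40*(-1/279) = (⅙)/64 + 40/279 = (⅙)*(1/64) + 40/279 = 1/384 + 40/279 = 5213/35712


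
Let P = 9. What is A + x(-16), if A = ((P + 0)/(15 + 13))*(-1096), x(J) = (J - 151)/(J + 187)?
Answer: -422855/1197 ≈ -353.26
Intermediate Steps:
x(J) = (-151 + J)/(187 + J)
A = -2466/7 (A = ((9 + 0)/(15 + 13))*(-1096) = (9/28)*(-1096) = -2466/7 ≈ -352.29)
A + x(-16) = -2466/7 + (-151 - 16)/(187 - 16) = -2466/7 - 167/171 = -422855/1197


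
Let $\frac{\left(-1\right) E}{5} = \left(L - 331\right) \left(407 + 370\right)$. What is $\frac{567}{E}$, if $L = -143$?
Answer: $\frac{9}{29230} \approx 0.0003079$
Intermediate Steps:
$E = 1841490$ ($E = - 5 \left(-143 - 331\right) \left(407 + 370\right) = - 5 \left(\left(-474\right) 777\right) = \left(-5\right) \left(-368298\right) = 1841490$)
$\frac{567}{E} = \frac{567}{1841490} = 567 \cdot \frac{1}{1841490} = \frac{9}{29230}$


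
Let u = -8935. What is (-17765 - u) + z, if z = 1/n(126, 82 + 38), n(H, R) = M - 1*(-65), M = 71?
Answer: -1200879/136 ≈ -8830.0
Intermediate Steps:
n(H, R) = 136 (n(H, R) = 71 - 1*(-65) = 71 + 65 = 136)
z = 1/136 ≈ 0.0073529
(-17765 - u) + z = (-17765 - 1*(-8935)) + 1/136 = (-17765 + 8935) + 1/136 = -8830 + 1/136 = -1200879/136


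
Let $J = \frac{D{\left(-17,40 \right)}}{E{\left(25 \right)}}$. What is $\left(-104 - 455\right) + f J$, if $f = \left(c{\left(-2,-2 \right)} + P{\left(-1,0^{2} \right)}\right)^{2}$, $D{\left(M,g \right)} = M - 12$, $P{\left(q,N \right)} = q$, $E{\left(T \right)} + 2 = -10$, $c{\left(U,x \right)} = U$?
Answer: $- \frac{2149}{4} \approx -537.25$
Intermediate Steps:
$E{\left(T \right)} = -12$ ($E{\left(T \right)} = -2 - 10 = -12$)
$D{\left(M,g \right)} = -12 + M$ ($D{\left(M,g \right)} = M - 12 = -12 + M$)
$f = 9$ ($f = \left(-2 - 1\right)^{2} = \left(-3\right)^{2} = 9$)
$J = \frac{29}{12}$ ($J = \frac{-12 - 17}{-12} = \left(-29\right) \left(- \frac{1}{12}\right) = \frac{29}{12} \approx 2.4167$)
$\left(-104 - 455\right) + f J = \left(-104 - 455\right) + 9 \cdot \frac{29}{12} = -559 + \frac{87}{4} = - \frac{2149}{4}$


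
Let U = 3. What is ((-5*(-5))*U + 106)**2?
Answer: 32761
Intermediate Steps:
((-5*(-5))*U + 106)**2 = (-5*(-5)*3 + 106)**2 = (25*3 + 106)**2 = (75 + 106)**2 = 181**2 = 32761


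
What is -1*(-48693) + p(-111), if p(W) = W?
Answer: 48582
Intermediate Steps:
-1*(-48693) + p(-111) = -1*(-48693) - 111 = 48693 - 111 = 48582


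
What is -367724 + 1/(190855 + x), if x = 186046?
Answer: -138595543323/376901 ≈ -3.6772e+5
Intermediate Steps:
-367724 + 1/(190855 + x) = -367724 + 1/(190855 + 186046) = -367724 + 1/376901 = -138595543323/376901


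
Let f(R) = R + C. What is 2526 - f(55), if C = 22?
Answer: 2449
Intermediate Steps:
f(R) = 22 + R (f(R) = R + 22 = 22 + R)
2526 - f(55) = 2526 - (22 + 55) = 2526 - 1*77 = 2526 - 77 = 2449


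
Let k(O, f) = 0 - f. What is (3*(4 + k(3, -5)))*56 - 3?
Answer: 1509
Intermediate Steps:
k(O, f) = -f
(3*(4 + k(3, -5)))*56 - 3 = (3*(4 - 1*(-5)))*56 - 3 = (3*(4 + 5))*56 - 3 = (3*9)*56 - 3 = 27*56 - 3 = 1512 - 3 = 1509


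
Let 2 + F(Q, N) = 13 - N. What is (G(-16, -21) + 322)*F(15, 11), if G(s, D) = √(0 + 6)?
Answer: 0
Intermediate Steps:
G(s, D) = √6
F(Q, N) = 11 - N (F(Q, N) = -2 + (13 - N) = 11 - N)
(G(-16, -21) + 322)*F(15, 11) = (√6 + 322)*(11 - 1*11) = (322 + √6)*(11 - 11) = (322 + √6)*0 = 0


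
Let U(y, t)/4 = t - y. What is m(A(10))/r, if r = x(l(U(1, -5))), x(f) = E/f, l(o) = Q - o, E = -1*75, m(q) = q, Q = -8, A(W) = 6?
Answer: -32/25 ≈ -1.2800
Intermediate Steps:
E = -75
U(y, t) = -4*y + 4*t (U(y, t) = 4*(t - y) = -4*y + 4*t)
l(o) = -8 - o
x(f) = -75/f
r = -75/16 (r = -75/(-8 - (-4*1 + 4*(-5))) = -75/(-8 - (-4 - 20)) = -75/(-8 - 1*(-24)) = -75/(-8 + 24) = -75/16 ≈ -4.6875)
m(A(10))/r = 6/(-75/16) = 6*(-16/75) = -32/25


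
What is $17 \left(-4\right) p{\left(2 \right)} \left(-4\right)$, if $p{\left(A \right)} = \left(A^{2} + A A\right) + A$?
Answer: $2720$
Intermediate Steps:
$p{\left(A \right)} = A + 2 A^{2}$ ($p{\left(A \right)} = \left(A^{2} + A^{2}\right) + A = 2 A^{2} + A = A + 2 A^{2}$)
$17 \left(-4\right) p{\left(2 \right)} \left(-4\right) = 17 \left(-4\right) 2 \left(1 + 2 \cdot 2\right) \left(-4\right) = - 68 \cdot 2 \left(1 + 4\right) \left(-4\right) = - 68 \cdot 2 \cdot 5 \left(-4\right) = - 68 \cdot 10 \left(-4\right) = \left(-68\right) \left(-40\right) = 2720$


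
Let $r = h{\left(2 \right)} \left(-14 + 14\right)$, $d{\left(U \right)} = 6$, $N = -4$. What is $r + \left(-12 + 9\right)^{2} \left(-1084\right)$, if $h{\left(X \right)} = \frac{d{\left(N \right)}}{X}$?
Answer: $-9756$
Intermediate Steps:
$h{\left(X \right)} = \frac{6}{X}$
$r = 0$ ($r = \frac{6}{2} \left(-14 + 14\right) = 6 \cdot \frac{1}{2} \cdot 0 = 3 \cdot 0 = 0$)
$r + \left(-12 + 9\right)^{2} \left(-1084\right) = 0 + \left(-12 + 9\right)^{2} \left(-1084\right) = 0 + \left(-3\right)^{2} \left(-1084\right) = 0 + 9 \left(-1084\right) = 0 - 9756 = -9756$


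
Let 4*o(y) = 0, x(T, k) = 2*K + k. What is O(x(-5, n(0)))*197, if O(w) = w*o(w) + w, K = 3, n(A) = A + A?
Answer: 1182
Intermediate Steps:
n(A) = 2*A
x(T, k) = 6 + k (x(T, k) = 2*3 + k = 6 + k)
o(y) = 0 (o(y) = (¼)*0 = 0)
O(w) = w (O(w) = w*0 + w = 0 + w = w)
O(x(-5, n(0)))*197 = (6 + 2*0)*197 = (6 + 0)*197 = 6*197 = 1182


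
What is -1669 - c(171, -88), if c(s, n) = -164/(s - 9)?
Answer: -135107/81 ≈ -1668.0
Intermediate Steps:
c(s, n) = -164/(-9 + s)
-1669 - c(171, -88) = -1669 - (-164)/(-9 + 171) = -1669 - (-164)/162 = -1669 - 1*(-82/81) = -1669 + 82/81 = -135107/81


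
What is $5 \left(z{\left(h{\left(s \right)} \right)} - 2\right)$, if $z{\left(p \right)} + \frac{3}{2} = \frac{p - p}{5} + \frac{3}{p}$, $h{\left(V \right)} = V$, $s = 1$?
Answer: $- \frac{5}{2} \approx -2.5$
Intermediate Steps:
$z{\left(p \right)} = - \frac{3}{2} + \frac{3}{p}$ ($z{\left(p \right)} = - \frac{3}{2} + \left(\frac{p - p}{5} + \frac{3}{p}\right) = - \frac{3}{2} + \left(0 \cdot \frac{1}{5} + \frac{3}{p}\right) = - \frac{3}{2} + \left(0 + \frac{3}{p}\right) = - \frac{3}{2} + \frac{3}{p}$)
$5 \left(z{\left(h{\left(s \right)} \right)} - 2\right) = 5 \left(\left(- \frac{3}{2} + \frac{3}{1}\right) - 2\right) = 5 \left(\left(- \frac{3}{2} + 3 \cdot 1\right) - 2\right) = 5 \left(\left(- \frac{3}{2} + 3\right) - 2\right) = 5 \left(\frac{3}{2} - 2\right) = 5 \left(- \frac{1}{2}\right) = - \frac{5}{2}$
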